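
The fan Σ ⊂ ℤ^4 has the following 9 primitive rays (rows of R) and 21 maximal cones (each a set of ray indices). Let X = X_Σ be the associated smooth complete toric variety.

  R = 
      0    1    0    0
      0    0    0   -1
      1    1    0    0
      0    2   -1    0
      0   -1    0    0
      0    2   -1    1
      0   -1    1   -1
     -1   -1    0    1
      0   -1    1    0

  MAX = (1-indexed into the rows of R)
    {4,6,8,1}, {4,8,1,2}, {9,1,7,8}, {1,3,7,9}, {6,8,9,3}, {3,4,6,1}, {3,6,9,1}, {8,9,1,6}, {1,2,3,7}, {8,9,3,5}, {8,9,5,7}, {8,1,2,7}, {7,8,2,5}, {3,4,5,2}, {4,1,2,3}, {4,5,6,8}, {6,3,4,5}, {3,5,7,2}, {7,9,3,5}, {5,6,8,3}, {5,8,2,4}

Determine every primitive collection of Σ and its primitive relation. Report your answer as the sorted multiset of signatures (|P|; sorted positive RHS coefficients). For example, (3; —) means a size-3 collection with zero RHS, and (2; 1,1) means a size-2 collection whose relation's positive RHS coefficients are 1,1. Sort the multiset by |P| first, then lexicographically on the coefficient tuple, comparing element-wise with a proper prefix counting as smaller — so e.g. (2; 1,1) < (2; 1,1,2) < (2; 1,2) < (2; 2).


Minimal non-faces — 11 found among 9 rays, 21 max cones:

  P = {1,5}:  v_{1} + v_{5} = 0  so sig = (2; —)
  P = {2,6}:  v_{2} + v_{6} = v_{4}  so sig = (2; 1)
  P = {2,9}:  v_{2} + v_{9} = v_{7}  so sig = (2; 1)
  P = {4,9}:  v_{4} + v_{9} = v_{1}  so sig = (2; 1)
  P = {6,7}:  v_{6} + v_{7} = v_{1}  so sig = (2; 1)
  P = {4,7}:  v_{4} + v_{7} = v_{1} + v_{2}  so sig = (2; 1,1)
  P = {2,3,8}:  v_{2} + v_{3} + v_{8} = 0  so sig = (3; —)
  P = {3,4,8}:  v_{3} + v_{4} + v_{8} = v_{6}  so sig = (3; 1)
  P = {3,7,8}:  v_{3} + v_{7} + v_{8} = v_{9}  so sig = (3; 1)
  P = {1,3,8}:  v_{1} + v_{3} + v_{8} = v_{6} + v_{9}  so sig = (3; 1,1)
  P = {5,6,9}:  v_{5} + v_{6} + v_{9} = v_{3} + v_{8}  so sig = (3; 1,1)

Hence PRS(X_Σ) =
    |P|=2: 6 collections, coeffs (), (1), (1), (1), (1), (1,1)
    |P|=3: 5 collections, coeffs (), (1), (1), (1,1), (1,1)


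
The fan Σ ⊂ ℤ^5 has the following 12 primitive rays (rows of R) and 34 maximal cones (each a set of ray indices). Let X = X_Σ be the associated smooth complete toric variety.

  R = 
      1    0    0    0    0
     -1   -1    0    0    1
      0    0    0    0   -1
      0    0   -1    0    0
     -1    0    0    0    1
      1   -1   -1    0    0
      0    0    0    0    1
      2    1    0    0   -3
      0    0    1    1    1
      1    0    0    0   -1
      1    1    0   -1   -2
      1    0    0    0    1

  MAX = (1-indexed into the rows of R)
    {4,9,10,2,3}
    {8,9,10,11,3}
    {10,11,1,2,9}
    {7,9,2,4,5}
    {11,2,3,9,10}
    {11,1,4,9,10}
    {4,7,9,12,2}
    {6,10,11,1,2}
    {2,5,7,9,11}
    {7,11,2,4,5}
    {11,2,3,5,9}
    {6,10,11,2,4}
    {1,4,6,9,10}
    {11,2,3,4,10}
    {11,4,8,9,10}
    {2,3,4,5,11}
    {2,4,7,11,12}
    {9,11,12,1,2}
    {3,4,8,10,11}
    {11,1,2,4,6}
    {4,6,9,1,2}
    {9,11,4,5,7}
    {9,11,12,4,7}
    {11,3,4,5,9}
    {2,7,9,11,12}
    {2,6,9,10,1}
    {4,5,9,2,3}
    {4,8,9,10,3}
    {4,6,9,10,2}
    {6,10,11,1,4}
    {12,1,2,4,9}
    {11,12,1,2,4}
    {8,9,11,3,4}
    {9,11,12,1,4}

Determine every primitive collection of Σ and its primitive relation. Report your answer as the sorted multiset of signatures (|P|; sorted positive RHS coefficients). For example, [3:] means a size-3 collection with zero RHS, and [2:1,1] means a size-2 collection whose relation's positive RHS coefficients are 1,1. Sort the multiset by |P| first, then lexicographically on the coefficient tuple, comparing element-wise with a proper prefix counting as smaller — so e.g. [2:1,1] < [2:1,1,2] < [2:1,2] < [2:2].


Σ has 23 primitive collections:

  P={3,7}:  v_{3} + v_{7} = 0 — sig = [2:]
  P={5,10}:  v_{5} + v_{10} = 0 — sig = [2:]
  P={1,3}:  v_{1} + v_{3} = v_{10} — sig = [2:1]
  P={1,5}:  v_{1} + v_{5} = v_{7} — sig = [2:1]
  P={1,7}:  v_{1} + v_{7} = v_{12} — sig = [2:1]
  P={3,12}:  v_{3} + v_{12} = v_{1} — sig = [2:1]
  P={7,10}:  v_{7} + v_{10} = v_{1} — sig = [2:1]
  P={2,8}:  v_{2} + v_{8} = v_{3} + v_{10} — sig = [2:1,1]
  P={5,6}:  v_{5} + v_{6} = v_{1} + v_{2} + v_{4} — sig = [2:1,1,1]
  P={5,8}:  v_{5} + v_{8} = v_{3} + v_{4} + v_{9} + v_{11} — sig = [2:1,1,1,1]
  P={7,8}:  v_{7} + v_{8} = v_{4} + v_{9} + v_{10} + v_{11} — sig = [2:1,1,1,1]
  P={8,12}:  v_{8} + v_{12} = v_{1} + v_{4} + v_{9} + v_{10} + v_{11} — sig = [2:1,1,1,1,1]
  P={1,8}:  v_{1} + v_{8} = v_{4} + v_{9} + 2·v_{10} + v_{11} — sig = [2:1,1,1,2]
  P={3,6}:  v_{3} + v_{6} = v_{2} + v_{4} + 2·v_{10} — sig = [2:1,1,2]
  P={6,7}:  v_{6} + v_{7} = 2·v_{1} + v_{2} + v_{4} — sig = [2:1,1,2]
  P={6,12}:  v_{6} + v_{12} = 3·v_{1} + v_{2} + v_{4} — sig = [2:1,1,3]
  P={6,8}:  v_{6} + v_{8} = v_{4} + 3·v_{10} — sig = [2:1,3]
  P={5,12}:  v_{5} + v_{12} = 2·v_{7} — sig = [2:2]
  P={10,12}:  v_{10} + v_{12} = 2·v_{1} — sig = [2:2]
  P={6,9,11}:  v_{6} + v_{9} + v_{11} = v_{1} + v_{10} — sig = [3:1,1]
  P={2,4,9,11}:  v_{2} + v_{4} + v_{9} + v_{11} = 0 — sig = [4:]
  P={1,2,4,10}:  v_{1} + v_{2} + v_{4} + v_{10} = v_{6} — sig = [4:1]
  P={3,4,9,10,11}:  v_{3} + v_{4} + v_{9} + v_{10} + v_{11} = v_{8} — sig = [5:1]

so the primitive-relation signature multiset is
[[2:], [2:], [2:1], [2:1], [2:1], [2:1], [2:1], [2:1,1], [2:1,1,1], [2:1,1,1,1], [2:1,1,1,1], [2:1,1,1,1,1], [2:1,1,1,2], [2:1,1,2], [2:1,1,2], [2:1,1,3], [2:1,3], [2:2], [2:2], [3:1,1], [4:], [4:1], [5:1]]


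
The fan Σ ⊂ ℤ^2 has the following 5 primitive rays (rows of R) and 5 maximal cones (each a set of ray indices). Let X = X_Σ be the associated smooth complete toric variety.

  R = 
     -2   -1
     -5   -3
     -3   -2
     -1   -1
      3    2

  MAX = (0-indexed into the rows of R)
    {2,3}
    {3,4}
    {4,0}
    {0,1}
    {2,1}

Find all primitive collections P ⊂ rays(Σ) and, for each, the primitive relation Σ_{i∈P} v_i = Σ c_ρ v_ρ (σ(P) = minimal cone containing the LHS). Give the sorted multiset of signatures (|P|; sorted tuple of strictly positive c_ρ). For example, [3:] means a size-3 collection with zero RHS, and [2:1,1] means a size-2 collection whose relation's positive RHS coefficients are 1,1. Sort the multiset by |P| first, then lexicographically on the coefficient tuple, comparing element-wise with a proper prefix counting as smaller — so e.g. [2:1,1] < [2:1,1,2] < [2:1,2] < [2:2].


Σ has 5 primitive collections:

  P = {2,4}:  v_{2} + v_{4} = 0 — sig = [2:]
  P = {0,2}:  v_{0} + v_{2} = v_{1} — sig = [2:1]
  P = {0,3}:  v_{0} + v_{3} = v_{2} — sig = [2:1]
  P = {1,4}:  v_{1} + v_{4} = v_{0} — sig = [2:1]
  P = {1,3}:  v_{1} + v_{3} = 2·v_{2} — sig = [2:2]

Sorted signature multiset PRS(X):
{ [2:],  [2:1] ×3,  [2:2] }


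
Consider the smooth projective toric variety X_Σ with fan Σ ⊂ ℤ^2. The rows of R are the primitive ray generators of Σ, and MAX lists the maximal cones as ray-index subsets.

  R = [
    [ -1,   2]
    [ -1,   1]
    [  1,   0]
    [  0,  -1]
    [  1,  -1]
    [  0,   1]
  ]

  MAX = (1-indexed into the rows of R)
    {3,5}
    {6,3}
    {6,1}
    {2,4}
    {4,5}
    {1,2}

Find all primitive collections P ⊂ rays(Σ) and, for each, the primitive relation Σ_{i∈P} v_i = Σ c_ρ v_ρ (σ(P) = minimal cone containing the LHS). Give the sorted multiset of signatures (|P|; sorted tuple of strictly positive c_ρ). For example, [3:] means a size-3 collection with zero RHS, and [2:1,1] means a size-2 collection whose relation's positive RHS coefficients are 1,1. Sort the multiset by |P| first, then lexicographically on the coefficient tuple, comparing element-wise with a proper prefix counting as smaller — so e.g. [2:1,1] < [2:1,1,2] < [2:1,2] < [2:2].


Σ has 9 primitive collections:

  {2,5}:  v_{2} + v_{5} = 0  ⟹  sig = [2:]
  {4,6}:  v_{4} + v_{6} = 0  ⟹  sig = [2:]
  {1,4}:  v_{1} + v_{4} = v_{2}  ⟹  sig = [2:1]
  {1,5}:  v_{1} + v_{5} = v_{6}  ⟹  sig = [2:1]
  {2,3}:  v_{2} + v_{3} = v_{6}  ⟹  sig = [2:1]
  {2,6}:  v_{2} + v_{6} = v_{1}  ⟹  sig = [2:1]
  {3,4}:  v_{3} + v_{4} = v_{5}  ⟹  sig = [2:1]
  {5,6}:  v_{5} + v_{6} = v_{3}  ⟹  sig = [2:1]
  {1,3}:  v_{1} + v_{3} = 2·v_{6}  ⟹  sig = [2:2]

Sorted signature multiset PRS(X):
[[2:], [2:], [2:1], [2:1], [2:1], [2:1], [2:1], [2:1], [2:2]]


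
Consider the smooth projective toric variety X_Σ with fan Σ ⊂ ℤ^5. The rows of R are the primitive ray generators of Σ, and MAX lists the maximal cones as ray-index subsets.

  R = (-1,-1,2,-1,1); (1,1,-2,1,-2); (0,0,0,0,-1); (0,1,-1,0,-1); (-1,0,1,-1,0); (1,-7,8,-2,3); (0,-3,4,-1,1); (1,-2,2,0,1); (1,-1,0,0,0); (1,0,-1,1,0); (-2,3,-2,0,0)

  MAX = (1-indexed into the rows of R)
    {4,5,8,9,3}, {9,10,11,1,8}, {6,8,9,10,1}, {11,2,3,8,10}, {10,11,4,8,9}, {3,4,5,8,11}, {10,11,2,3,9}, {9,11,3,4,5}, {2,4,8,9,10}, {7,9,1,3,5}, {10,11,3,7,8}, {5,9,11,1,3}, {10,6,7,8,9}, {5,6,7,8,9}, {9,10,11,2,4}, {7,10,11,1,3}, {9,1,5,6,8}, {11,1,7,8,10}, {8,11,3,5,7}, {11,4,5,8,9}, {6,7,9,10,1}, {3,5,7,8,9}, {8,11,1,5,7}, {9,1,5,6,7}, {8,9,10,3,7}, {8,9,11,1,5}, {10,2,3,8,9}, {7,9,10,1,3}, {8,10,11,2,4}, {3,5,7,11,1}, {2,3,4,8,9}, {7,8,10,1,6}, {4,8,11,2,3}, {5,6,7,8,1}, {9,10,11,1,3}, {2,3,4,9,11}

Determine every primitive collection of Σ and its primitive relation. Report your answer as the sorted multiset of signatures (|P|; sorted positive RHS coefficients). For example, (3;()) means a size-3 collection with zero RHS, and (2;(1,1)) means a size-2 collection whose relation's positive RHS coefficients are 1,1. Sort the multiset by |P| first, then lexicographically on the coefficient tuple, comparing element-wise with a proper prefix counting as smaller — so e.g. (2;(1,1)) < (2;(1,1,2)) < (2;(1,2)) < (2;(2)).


Minimal non-faces — 16 found among 11 rays, 36 max cones:

  • {5,10}:  v_{5} + v_{10} = 0 — sig = (2;())
  • {1,2}:  v_{1} + v_{2} = v_{3} — sig = (2;(1))
  • {1,4}:  v_{1} + v_{4} = v_{5} — sig = (2;(1))
  • {2,5}:  v_{2} + v_{5} = v_{3} + v_{4} — sig = (2;(1,1))
  • {4,7}:  v_{4} + v_{7} = v_{3} + v_{5} + v_{8} — sig = (2;(1,1,1))
  • {2,6}:  v_{2} + v_{6} = v_{3} + v_{7} + v_{8} + v_{9} — sig = (2;(1,1,1,1))
  • {4,6}:  v_{4} + v_{6} = v_{5} + v_{7} + v_{8} + v_{9} — sig = (2;(1,1,1,1))
  • {2,7}:  v_{2} + v_{7} = 2·v_{3} + v_{8} — sig = (2;(1,2))
  • {3,6}:  v_{3} + v_{6} = 2·v_{7} + v_{9} — sig = (2;(1,2))
  • {6,11}:  v_{6} + v_{11} = 2·v_{1} + v_{8} — sig = (2;(1,2))
  • {1,3,8}:  v_{1} + v_{3} + v_{8} = v_{7} — sig = (3;(1))
  • {3,4,10}:  v_{3} + v_{4} + v_{10} = v_{2} — sig = (3;(1))
  • {7,9,11}:  v_{7} + v_{9} + v_{11} = v_{1} — sig = (3;(1))
  • {3,8,9,11}:  v_{3} + v_{8} + v_{9} + v_{11} = 0 — sig = (4;())
  • {1,7,8,9}:  v_{1} + v_{7} + v_{8} + v_{9} = v_{6} — sig = (4;(1))
  • {2,8,9,11}:  v_{2} + v_{8} + v_{9} + v_{11} = v_{4} + v_{10} — sig = (4;(1,1))

Hence PRS(X_Σ) =
    |P|=2: 10 collections, coeffs (), (1), (1), (1,1), (1,1,1), (1,1,1,1), (1,1,1,1), (1,2), (1,2), (1,2)
    |P|=3: 3 collections, coeffs (1), (1), (1)
    |P|=4: 3 collections, coeffs (), (1), (1,1)


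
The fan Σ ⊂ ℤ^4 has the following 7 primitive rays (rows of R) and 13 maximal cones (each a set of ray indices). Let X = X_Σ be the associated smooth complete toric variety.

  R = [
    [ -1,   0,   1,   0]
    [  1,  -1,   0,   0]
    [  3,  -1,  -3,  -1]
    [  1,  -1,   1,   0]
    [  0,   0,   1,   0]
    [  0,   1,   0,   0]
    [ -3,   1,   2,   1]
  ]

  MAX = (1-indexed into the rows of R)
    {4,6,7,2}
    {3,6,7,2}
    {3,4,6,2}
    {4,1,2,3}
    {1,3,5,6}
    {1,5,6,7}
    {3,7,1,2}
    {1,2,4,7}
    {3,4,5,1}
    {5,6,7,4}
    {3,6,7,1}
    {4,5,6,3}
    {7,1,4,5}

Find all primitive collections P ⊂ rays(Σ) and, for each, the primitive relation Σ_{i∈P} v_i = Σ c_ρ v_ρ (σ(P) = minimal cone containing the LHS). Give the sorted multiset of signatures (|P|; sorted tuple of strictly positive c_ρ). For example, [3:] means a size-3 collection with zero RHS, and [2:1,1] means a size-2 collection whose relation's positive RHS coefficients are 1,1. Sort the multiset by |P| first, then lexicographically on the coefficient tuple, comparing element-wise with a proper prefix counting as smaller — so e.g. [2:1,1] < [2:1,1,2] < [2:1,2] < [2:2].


Primitive collections (5):

  • {2,5}:  v_{2} + v_{5} = v_{4}  ⇒ sig = [2:1]
  • {3,5,7}:  v_{3} + v_{5} + v_{7} = 0  ⇒ sig = [3:]
  • {1,2,6}:  v_{1} + v_{2} + v_{6} = v_{5}  ⇒ sig = [3:1]
  • {3,4,7}:  v_{3} + v_{4} + v_{7} = v_{2}  ⇒ sig = [3:1]
  • {1,4,6}:  v_{1} + v_{4} + v_{6} = 2·v_{5}  ⇒ sig = [3:2]

Signatures (|P|; sorted positive RHS coefficients), sorted:
{ [2:1],  [3:],  [3:1] ×2,  [3:2] }


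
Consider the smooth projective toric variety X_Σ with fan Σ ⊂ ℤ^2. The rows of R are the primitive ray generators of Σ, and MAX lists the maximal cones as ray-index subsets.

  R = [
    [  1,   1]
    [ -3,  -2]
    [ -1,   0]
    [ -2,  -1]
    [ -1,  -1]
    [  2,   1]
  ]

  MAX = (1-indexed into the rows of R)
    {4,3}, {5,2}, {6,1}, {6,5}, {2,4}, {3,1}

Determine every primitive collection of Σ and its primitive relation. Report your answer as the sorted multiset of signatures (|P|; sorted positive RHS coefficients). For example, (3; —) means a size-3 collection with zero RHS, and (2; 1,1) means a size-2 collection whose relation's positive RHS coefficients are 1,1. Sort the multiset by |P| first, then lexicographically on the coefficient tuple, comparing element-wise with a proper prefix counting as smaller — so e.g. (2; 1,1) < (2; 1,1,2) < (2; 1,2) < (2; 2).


Primitive collections (9):

  P = {1,5}:  v_{1} + v_{5} = 0  →  sig = (2; —)
  P = {4,6}:  v_{4} + v_{6} = 0  →  sig = (2; —)
  P = {1,2}:  v_{1} + v_{2} = v_{4}  →  sig = (2; 1)
  P = {1,4}:  v_{1} + v_{4} = v_{3}  →  sig = (2; 1)
  P = {2,6}:  v_{2} + v_{6} = v_{5}  →  sig = (2; 1)
  P = {3,5}:  v_{3} + v_{5} = v_{4}  →  sig = (2; 1)
  P = {3,6}:  v_{3} + v_{6} = v_{1}  →  sig = (2; 1)
  P = {4,5}:  v_{4} + v_{5} = v_{2}  →  sig = (2; 1)
  P = {2,3}:  v_{2} + v_{3} = 2·v_{4}  →  sig = (2; 2)

Hence PRS(X_Σ) =
    (2; —)
    (2; —)
    (2; 1)
    (2; 1)
    (2; 1)
    (2; 1)
    (2; 1)
    (2; 1)
    (2; 2)


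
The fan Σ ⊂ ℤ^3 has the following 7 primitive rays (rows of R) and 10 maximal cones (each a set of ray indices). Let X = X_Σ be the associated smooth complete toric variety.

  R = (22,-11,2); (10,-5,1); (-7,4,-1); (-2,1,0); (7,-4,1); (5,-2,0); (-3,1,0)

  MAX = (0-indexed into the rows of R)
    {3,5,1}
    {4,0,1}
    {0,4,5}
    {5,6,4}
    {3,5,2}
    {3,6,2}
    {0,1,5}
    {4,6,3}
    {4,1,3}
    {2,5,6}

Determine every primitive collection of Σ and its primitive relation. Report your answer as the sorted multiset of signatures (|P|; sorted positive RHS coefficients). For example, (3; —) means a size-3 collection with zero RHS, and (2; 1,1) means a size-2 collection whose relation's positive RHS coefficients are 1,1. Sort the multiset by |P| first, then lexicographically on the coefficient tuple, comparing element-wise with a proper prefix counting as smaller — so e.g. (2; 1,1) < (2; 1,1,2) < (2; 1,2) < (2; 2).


9 minimal non-faces of Δ(Σ) (on 7 rays):

  • {2,4}:  v_{2} + v_{4} = 0 ; sig = (2; —)
  • {1,6}:  v_{1} + v_{6} = v_{4} ; sig = (2; 1)
  • {0,2}:  v_{0} + v_{2} = v_{1} + v_{5} ; sig = (2; 1,1)
  • {1,2}:  v_{1} + v_{2} = v_{3} + v_{5} ; sig = (2; 1,1)
  • {0,6}:  v_{0} + v_{6} = 2·v_{4} + v_{5} ; sig = (2; 1,2)
  • {0,3}:  v_{0} + v_{3} = 2·v_{1} ; sig = (2; 2)
  • {3,5,6}:  v_{3} + v_{5} + v_{6} = 0 ; sig = (3; —)
  • {1,4,5}:  v_{1} + v_{4} + v_{5} = v_{0} ; sig = (3; 1)
  • {3,4,5}:  v_{3} + v_{4} + v_{5} = v_{1} ; sig = (3; 1)

Sorted signature multiset PRS(X):
[(2; —), (2; 1), (2; 1,1), (2; 1,1), (2; 1,2), (2; 2), (3; —), (3; 1), (3; 1)]


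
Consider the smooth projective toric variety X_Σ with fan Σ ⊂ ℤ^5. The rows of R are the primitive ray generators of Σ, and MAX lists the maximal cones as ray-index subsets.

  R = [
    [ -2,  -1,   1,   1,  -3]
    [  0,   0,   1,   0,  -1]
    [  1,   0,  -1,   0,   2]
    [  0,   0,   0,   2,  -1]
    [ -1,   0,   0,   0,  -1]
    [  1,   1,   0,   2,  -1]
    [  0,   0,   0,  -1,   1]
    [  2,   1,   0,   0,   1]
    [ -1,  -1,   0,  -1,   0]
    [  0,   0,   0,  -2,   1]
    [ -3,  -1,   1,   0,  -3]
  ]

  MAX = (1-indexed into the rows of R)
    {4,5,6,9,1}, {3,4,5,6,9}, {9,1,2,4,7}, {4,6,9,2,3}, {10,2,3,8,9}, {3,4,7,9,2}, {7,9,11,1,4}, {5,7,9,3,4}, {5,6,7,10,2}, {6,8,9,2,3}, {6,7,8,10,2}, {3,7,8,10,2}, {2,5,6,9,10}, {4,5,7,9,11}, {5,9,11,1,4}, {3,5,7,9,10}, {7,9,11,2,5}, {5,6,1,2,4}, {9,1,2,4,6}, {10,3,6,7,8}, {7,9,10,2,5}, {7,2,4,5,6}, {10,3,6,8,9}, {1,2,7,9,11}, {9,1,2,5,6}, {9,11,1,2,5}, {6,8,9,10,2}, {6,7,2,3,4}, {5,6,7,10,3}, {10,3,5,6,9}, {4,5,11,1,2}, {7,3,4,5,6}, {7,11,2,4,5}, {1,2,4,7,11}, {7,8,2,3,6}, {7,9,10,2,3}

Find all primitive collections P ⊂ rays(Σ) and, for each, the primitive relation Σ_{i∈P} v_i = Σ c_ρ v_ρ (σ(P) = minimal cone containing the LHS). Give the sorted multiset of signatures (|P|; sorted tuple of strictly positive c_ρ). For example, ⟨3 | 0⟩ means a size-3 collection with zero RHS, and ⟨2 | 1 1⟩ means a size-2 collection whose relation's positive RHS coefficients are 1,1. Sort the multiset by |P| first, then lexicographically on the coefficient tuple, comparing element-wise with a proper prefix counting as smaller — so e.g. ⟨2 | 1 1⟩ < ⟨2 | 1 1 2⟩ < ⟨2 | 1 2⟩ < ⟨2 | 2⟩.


The 18 primitive collections of Σ (r=11, n=5):

  P = {4,10}:  v_{4} + v_{10} = 0 — sig = ⟨2 | 0⟩
  P = {1,3}:  v_{1} + v_{3} = v_{4} + v_{9} — sig = ⟨2 | 1 1⟩
  P = {5,8}:  v_{5} + v_{8} = v_{6} + v_{10} — sig = ⟨2 | 1 1⟩
  P = {8,11}:  v_{8} + v_{11} = v_{2} + v_{5} — sig = ⟨2 | 1 1⟩
  P = {1,8}:  v_{1} + v_{8} = v_{2} + v_{6} + v_{9} — sig = ⟨2 | 1 1 1⟩
  P = {1,10}:  v_{1} + v_{10} = v_{2} + v_{5} + v_{9} — sig = ⟨2 | 1 1 1⟩
  P = {4,8}:  v_{4} + v_{8} = v_{2} + v_{3} + v_{6} — sig = ⟨2 | 1 1 1⟩
  P = {3,11}:  v_{3} + v_{11} = v_{4} + v_{5} + v_{7} + v_{9} — sig = ⟨2 | 1 1 1 1⟩
  P = {10,11}:  v_{10} + v_{11} = v_{2} + 2·v_{5} + v_{7} + v_{9} — sig = ⟨2 | 1 1 1 2⟩
  P = {6,11}:  v_{6} + v_{11} = v_{2} + v_{4} + 2·v_{5} — sig = ⟨2 | 1 1 2⟩
  P = {2,3,5}:  v_{2} + v_{3} + v_{5} = 0 — sig = ⟨3 | 0⟩
  P = {6,7,9}:  v_{6} + v_{7} + v_{9} = 0 — sig = ⟨3 | 0⟩
  P = {1,5,7}:  v_{1} + v_{5} + v_{7} = v_{11} — sig = ⟨3 | 1⟩
  P = {1,6,7}:  v_{1} + v_{6} + v_{7} = v_{2} + v_{4} + v_{5} — sig = ⟨3 | 1 1 1⟩
  P = {7,8,9}:  v_{7} + v_{8} + v_{9} = v_{2} + v_{3} + v_{10} — sig = ⟨3 | 1 1 1⟩
  P = {2,3,6,10}:  v_{2} + v_{3} + v_{6} + v_{10} = v_{8} — sig = ⟨4 | 1⟩
  P = {2,4,5,9}:  v_{2} + v_{4} + v_{5} + v_{9} = v_{1} — sig = ⟨4 | 1⟩
  P = {2,4,9,11}:  v_{2} + v_{4} + v_{9} + v_{11} = 2·v_{1} + v_{7} — sig = ⟨4 | 1 2⟩

Signatures (|P|; sorted positive RHS coefficients), sorted:
[⟨2 | 0⟩, ⟨2 | 1 1⟩, ⟨2 | 1 1⟩, ⟨2 | 1 1⟩, ⟨2 | 1 1 1⟩, ⟨2 | 1 1 1⟩, ⟨2 | 1 1 1⟩, ⟨2 | 1 1 1 1⟩, ⟨2 | 1 1 1 2⟩, ⟨2 | 1 1 2⟩, ⟨3 | 0⟩, ⟨3 | 0⟩, ⟨3 | 1⟩, ⟨3 | 1 1 1⟩, ⟨3 | 1 1 1⟩, ⟨4 | 1⟩, ⟨4 | 1⟩, ⟨4 | 1 2⟩]


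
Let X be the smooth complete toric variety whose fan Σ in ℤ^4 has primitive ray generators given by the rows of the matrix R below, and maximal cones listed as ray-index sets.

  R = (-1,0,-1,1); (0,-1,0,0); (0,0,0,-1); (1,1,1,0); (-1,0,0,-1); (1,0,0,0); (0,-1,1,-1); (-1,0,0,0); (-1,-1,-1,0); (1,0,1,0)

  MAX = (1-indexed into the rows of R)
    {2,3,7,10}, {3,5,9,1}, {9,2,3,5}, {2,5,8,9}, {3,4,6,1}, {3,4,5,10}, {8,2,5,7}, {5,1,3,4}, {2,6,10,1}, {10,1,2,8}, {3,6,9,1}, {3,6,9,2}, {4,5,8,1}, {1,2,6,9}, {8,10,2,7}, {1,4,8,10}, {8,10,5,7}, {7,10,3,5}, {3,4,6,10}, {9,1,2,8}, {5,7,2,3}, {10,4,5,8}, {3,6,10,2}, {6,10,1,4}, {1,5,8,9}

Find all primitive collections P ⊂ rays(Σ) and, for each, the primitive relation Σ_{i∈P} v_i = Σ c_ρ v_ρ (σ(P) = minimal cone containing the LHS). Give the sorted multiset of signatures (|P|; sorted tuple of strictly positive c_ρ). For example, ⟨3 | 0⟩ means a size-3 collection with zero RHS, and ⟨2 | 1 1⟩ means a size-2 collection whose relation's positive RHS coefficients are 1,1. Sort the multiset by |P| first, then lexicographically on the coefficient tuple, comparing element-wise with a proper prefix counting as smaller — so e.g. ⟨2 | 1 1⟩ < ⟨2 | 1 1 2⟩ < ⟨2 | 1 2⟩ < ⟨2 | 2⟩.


|primitive collections| = 15. Relations:

  P={4,9}:  v_{4} + v_{9} = 0  ⇒ sig = ⟨2 | 0⟩
  P={6,8}:  v_{6} + v_{8} = 0  ⇒ sig = ⟨2 | 0⟩
  P={2,4}:  v_{2} + v_{4} = v_{10}  ⇒ sig = ⟨2 | 1⟩
  P={3,8}:  v_{3} + v_{8} = v_{5}  ⇒ sig = ⟨2 | 1⟩
  P={5,6}:  v_{5} + v_{6} = v_{3}  ⇒ sig = ⟨2 | 1⟩
  P={9,10}:  v_{9} + v_{10} = v_{2}  ⇒ sig = ⟨2 | 1⟩
  P={1,7}:  v_{1} + v_{7} = v_{2} + v_{8}  ⇒ sig = ⟨2 | 1 1⟩
  P={6,7}:  v_{6} + v_{7} = v_{2} + v_{3} + v_{10}  ⇒ sig = ⟨2 | 1 1 1⟩
  P={4,7}:  v_{4} + v_{7} = v_{5} + 2·v_{10}  ⇒ sig = ⟨2 | 1 2⟩
  P={7,9}:  v_{7} + v_{9} = 2·v_{2} + v_{5}  ⇒ sig = ⟨2 | 1 2⟩
  P={1,3,10}:  v_{1} + v_{3} + v_{10} = 0  ⇒ sig = ⟨3 | 0⟩
  P={1,2,3}:  v_{1} + v_{2} + v_{3} = v_{9}  ⇒ sig = ⟨3 | 1⟩
  P={1,5,10}:  v_{1} + v_{5} + v_{10} = v_{8}  ⇒ sig = ⟨3 | 1⟩
  P={2,5,10}:  v_{2} + v_{5} + v_{10} = v_{7}  ⇒ sig = ⟨3 | 1⟩
  P={1,2,5}:  v_{1} + v_{2} + v_{5} = v_{8} + v_{9}  ⇒ sig = ⟨3 | 1 1⟩

Sorted signature multiset PRS(X):
{ ⟨2 | 0⟩ ×2,  ⟨2 | 1⟩ ×4,  ⟨2 | 1 1⟩,  ⟨2 | 1 1 1⟩,  ⟨2 | 1 2⟩ ×2,  ⟨3 | 0⟩,  ⟨3 | 1⟩ ×3,  ⟨3 | 1 1⟩ }


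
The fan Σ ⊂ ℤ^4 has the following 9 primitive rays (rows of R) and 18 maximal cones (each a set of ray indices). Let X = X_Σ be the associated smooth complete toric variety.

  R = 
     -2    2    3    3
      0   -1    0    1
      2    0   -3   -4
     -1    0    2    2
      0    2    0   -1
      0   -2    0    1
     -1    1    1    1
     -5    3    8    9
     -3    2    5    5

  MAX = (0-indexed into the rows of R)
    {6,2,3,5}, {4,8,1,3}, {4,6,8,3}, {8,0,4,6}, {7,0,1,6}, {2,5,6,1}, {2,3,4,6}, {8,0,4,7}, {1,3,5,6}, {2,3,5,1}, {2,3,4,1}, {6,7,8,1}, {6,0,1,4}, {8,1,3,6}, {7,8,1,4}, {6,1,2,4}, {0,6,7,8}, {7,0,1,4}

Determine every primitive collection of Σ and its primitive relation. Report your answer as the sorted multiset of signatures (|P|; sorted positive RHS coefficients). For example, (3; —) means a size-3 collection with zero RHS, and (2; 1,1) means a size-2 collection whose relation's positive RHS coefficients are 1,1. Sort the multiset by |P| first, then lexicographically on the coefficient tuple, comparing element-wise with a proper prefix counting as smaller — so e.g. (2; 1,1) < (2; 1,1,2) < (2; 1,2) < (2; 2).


14 minimal non-faces of Δ(Σ) (on 9 rays):

  P = {4,5}:  v_{4} + v_{5} = 0 ; sig = (2; —)
  P = {0,2}:  v_{0} + v_{2} = v_{4} ; sig = (2; 1)
  P = {0,3}:  v_{0} + v_{3} = v_{8} ; sig = (2; 1)
  P = {2,8}:  v_{2} + v_{8} = v_{3} + v_{4} ; sig = (2; 1,1)
  P = {0,5}:  v_{0} + v_{5} = v_{1} + v_{3} + v_{6} ; sig = (2; 1,1,1)
  P = {2,7}:  v_{2} + v_{7} = v_{1} + v_{4} + v_{8} ; sig = (2; 1,1,1)
  P = {5,7}:  v_{5} + v_{7} = 2·v_{1} + v_{3} + v_{6} + v_{8} ; sig = (2; 1,1,1,2)
  P = {5,8}:  v_{5} + v_{8} = v_{1} + 2·v_{3} + v_{6} ; sig = (2; 1,1,2)
  P = {3,7}:  v_{3} + v_{7} = v_{1} + 2·v_{8} ; sig = (2; 1,2)
  P = {0,1,8}:  v_{0} + v_{1} + v_{8} = v_{7} ; sig = (3; 1)
  P = {4,6,7}:  v_{4} + v_{6} + v_{7} = 3·v_{0} ; sig = (3; 3)
  P = {1,2,3,6}:  v_{1} + v_{2} + v_{3} + v_{6} = 0 ; sig = (4; —)
  P = {1,3,4,6}:  v_{1} + v_{3} + v_{4} + v_{6} = v_{0} ; sig = (4; 1)
  P = {1,4,6,8}:  v_{1} + v_{4} + v_{6} + v_{8} = 2·v_{0} ; sig = (4; 2)

Signatures (|P|; sorted positive RHS coefficients), sorted:
{ (2; —),  (2; 1) ×2,  (2; 1,1),  (2; 1,1,1) ×2,  (2; 1,1,1,2),  (2; 1,1,2),  (2; 1,2),  (3; 1),  (3; 3),  (4; —),  (4; 1),  (4; 2) }


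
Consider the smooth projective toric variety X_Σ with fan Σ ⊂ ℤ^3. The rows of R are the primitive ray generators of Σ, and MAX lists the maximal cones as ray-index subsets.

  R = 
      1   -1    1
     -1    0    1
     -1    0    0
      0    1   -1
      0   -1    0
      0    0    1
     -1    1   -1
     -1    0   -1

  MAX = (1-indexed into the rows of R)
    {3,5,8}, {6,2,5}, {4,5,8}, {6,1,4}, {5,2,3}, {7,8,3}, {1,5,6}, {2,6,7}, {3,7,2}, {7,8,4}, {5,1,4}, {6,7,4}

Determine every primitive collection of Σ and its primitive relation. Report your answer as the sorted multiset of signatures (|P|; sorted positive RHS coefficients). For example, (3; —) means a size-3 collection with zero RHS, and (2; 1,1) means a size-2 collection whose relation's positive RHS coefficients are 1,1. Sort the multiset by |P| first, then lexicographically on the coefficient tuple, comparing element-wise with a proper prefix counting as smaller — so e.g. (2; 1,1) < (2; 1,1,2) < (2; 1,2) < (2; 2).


Primitive collections (11):

  {1,7}:  v_{1} + v_{7} = 0  so sig = (2; —)
  {1,8}:  v_{1} + v_{8} = v_{5}  so sig = (2; 1)
  {3,4}:  v_{3} + v_{4} = v_{7}  so sig = (2; 1)
  {3,6}:  v_{3} + v_{6} = v_{2}  so sig = (2; 1)
  {5,7}:  v_{5} + v_{7} = v_{8}  so sig = (2; 1)
  {6,8}:  v_{6} + v_{8} = v_{3}  so sig = (2; 1)
  {1,3}:  v_{1} + v_{3} = v_{5} + v_{6}  so sig = (2; 1,1)
  {2,4}:  v_{2} + v_{4} = v_{6} + v_{7}  so sig = (2; 1,1)
  {1,2}:  v_{1} + v_{2} = v_{5} + 2·v_{6}  so sig = (2; 1,2)
  {2,8}:  v_{2} + v_{8} = 2·v_{3}  so sig = (2; 2)
  {4,5,6}:  v_{4} + v_{5} + v_{6} = 0  so sig = (3; —)

Hence PRS(X_Σ) =
    (2; —)
    (2; 1)
    (2; 1)
    (2; 1)
    (2; 1)
    (2; 1)
    (2; 1,1)
    (2; 1,1)
    (2; 1,2)
    (2; 2)
    (3; —)


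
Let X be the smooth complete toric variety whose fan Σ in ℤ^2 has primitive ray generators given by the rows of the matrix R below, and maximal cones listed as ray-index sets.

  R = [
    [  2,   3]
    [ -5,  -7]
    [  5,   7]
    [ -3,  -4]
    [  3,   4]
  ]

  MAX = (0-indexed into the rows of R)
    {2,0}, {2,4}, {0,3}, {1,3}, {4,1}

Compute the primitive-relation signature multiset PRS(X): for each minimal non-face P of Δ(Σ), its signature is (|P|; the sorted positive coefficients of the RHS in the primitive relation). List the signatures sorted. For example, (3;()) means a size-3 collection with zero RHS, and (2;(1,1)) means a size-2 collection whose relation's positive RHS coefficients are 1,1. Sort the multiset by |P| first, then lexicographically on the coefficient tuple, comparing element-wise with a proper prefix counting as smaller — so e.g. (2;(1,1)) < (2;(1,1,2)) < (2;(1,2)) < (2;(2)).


5 minimal non-faces of Δ(Σ) (on 5 rays):

  • {1,2}:  v_{1} + v_{2} = 0  →  sig = (2;())
  • {3,4}:  v_{3} + v_{4} = 0  →  sig = (2;())
  • {0,1}:  v_{0} + v_{1} = v_{3}  →  sig = (2;(1))
  • {0,4}:  v_{0} + v_{4} = v_{2}  →  sig = (2;(1))
  • {2,3}:  v_{2} + v_{3} = v_{0}  →  sig = (2;(1))

Hence PRS(X_Σ) =
{ (2;()) ×2,  (2;(1)) ×3 }


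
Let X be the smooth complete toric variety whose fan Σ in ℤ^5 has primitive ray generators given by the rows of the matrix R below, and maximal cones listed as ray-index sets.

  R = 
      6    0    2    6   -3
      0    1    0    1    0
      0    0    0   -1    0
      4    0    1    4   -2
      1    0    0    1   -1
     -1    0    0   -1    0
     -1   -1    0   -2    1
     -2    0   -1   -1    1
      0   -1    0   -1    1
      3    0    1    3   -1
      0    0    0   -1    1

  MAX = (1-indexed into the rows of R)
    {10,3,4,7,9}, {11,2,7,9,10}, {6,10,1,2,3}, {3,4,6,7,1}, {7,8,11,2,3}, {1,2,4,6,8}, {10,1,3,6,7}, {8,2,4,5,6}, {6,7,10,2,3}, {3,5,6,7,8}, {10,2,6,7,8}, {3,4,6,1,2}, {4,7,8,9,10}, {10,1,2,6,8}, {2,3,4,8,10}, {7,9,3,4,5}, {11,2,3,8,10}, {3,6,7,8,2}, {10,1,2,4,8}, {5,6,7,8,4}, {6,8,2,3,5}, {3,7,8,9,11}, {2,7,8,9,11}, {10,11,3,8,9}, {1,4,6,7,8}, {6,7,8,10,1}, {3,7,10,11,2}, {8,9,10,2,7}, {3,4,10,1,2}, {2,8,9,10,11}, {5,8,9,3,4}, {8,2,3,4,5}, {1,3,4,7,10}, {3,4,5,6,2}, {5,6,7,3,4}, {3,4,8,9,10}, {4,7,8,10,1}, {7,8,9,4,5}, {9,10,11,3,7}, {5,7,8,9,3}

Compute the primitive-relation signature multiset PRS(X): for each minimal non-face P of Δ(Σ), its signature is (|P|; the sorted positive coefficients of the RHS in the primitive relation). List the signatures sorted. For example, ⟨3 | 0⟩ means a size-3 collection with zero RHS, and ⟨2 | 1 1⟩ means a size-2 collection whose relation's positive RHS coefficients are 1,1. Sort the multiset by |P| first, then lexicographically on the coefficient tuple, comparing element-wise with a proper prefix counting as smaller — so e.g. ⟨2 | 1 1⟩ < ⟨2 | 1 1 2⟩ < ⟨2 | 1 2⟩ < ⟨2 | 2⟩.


21 collections generate NE(X_Σ); each relation:

  P = {5,10}:  v_{5} + v_{10} = v_{4}  →  sig = ⟨2 | 1⟩
  P = {6,9}:  v_{6} + v_{9} = v_{7}  →  sig = ⟨2 | 1⟩
  P = {1,9}:  v_{1} + v_{9} = v_{4} + v_{7} + v_{10}  →  sig = ⟨2 | 1 1 1⟩
  P = {6,11}:  v_{6} + v_{11} = v_{2} + v_{3} + v_{7}  →  sig = ⟨2 | 1 1 1⟩
  P = {5,11}:  v_{5} + v_{11} = 2·v_{3} + v_{8} + v_{10}  →  sig = ⟨2 | 1 1 2⟩
  P = {1,5}:  v_{1} + v_{5} = 2·v_{4} + v_{6}  →  sig = ⟨2 | 1 2⟩
  P = {1,11}:  v_{1} + v_{11} = v_{3} + 2·v_{10}  →  sig = ⟨2 | 1 2⟩
  P = {4,11}:  v_{4} + v_{11} = 2·v_{3} + v_{8} + 2·v_{10}  →  sig = ⟨2 | 1 2 2⟩
  P = {2,5,7}:  v_{2} + v_{5} + v_{7} = 0  →  sig = ⟨3 | 0⟩
  P = {1,3,8}:  v_{1} + v_{3} + v_{8} = v_{4}  →  sig = ⟨3 | 1⟩
  P = {2,3,9}:  v_{2} + v_{3} + v_{9} = v_{11}  →  sig = ⟨3 | 1⟩
  P = {2,4,7}:  v_{2} + v_{4} + v_{7} = v_{10}  →  sig = ⟨3 | 1⟩
  P = {4,6,10}:  v_{4} + v_{6} + v_{10} = v_{1}  →  sig = ⟨3 | 1⟩
  P = {2,5,9}:  v_{2} + v_{5} + v_{9} = v_{3} + v_{8} + v_{10}  →  sig = ⟨3 | 1 1 1⟩
  P = {2,4,9}:  v_{2} + v_{4} + v_{9} = v_{3} + v_{8} + 2·v_{10}  →  sig = ⟨3 | 1 1 2⟩
  P = {1,2,7}:  v_{1} + v_{2} + v_{7} = v_{6} + 2·v_{10}  →  sig = ⟨3 | 1 2⟩
  P = {3,6,8,10}:  v_{3} + v_{6} + v_{8} + v_{10} = 0  →  sig = ⟨4 | 0⟩
  P = {3,4,6,8}:  v_{3} + v_{4} + v_{6} + v_{8} = v_{5}  →  sig = ⟨4 | 1⟩
  P = {3,7,8,10}:  v_{3} + v_{7} + v_{8} + v_{10} = v_{9}  →  sig = ⟨4 | 1⟩
  P = {3,4,7,8}:  v_{3} + v_{4} + v_{7} + v_{8} = v_{5} + v_{9}  →  sig = ⟨4 | 1 1⟩
  P = {7,8,10,11}:  v_{7} + v_{8} + v_{10} + v_{11} = v_{2} + 2·v_{9}  →  sig = ⟨4 | 1 2⟩

so the primitive-relation signature multiset is
    ⟨2 | 1⟩
    ⟨2 | 1⟩
    ⟨2 | 1 1 1⟩
    ⟨2 | 1 1 1⟩
    ⟨2 | 1 1 2⟩
    ⟨2 | 1 2⟩
    ⟨2 | 1 2⟩
    ⟨2 | 1 2 2⟩
    ⟨3 | 0⟩
    ⟨3 | 1⟩
    ⟨3 | 1⟩
    ⟨3 | 1⟩
    ⟨3 | 1⟩
    ⟨3 | 1 1 1⟩
    ⟨3 | 1 1 2⟩
    ⟨3 | 1 2⟩
    ⟨4 | 0⟩
    ⟨4 | 1⟩
    ⟨4 | 1⟩
    ⟨4 | 1 1⟩
    ⟨4 | 1 2⟩


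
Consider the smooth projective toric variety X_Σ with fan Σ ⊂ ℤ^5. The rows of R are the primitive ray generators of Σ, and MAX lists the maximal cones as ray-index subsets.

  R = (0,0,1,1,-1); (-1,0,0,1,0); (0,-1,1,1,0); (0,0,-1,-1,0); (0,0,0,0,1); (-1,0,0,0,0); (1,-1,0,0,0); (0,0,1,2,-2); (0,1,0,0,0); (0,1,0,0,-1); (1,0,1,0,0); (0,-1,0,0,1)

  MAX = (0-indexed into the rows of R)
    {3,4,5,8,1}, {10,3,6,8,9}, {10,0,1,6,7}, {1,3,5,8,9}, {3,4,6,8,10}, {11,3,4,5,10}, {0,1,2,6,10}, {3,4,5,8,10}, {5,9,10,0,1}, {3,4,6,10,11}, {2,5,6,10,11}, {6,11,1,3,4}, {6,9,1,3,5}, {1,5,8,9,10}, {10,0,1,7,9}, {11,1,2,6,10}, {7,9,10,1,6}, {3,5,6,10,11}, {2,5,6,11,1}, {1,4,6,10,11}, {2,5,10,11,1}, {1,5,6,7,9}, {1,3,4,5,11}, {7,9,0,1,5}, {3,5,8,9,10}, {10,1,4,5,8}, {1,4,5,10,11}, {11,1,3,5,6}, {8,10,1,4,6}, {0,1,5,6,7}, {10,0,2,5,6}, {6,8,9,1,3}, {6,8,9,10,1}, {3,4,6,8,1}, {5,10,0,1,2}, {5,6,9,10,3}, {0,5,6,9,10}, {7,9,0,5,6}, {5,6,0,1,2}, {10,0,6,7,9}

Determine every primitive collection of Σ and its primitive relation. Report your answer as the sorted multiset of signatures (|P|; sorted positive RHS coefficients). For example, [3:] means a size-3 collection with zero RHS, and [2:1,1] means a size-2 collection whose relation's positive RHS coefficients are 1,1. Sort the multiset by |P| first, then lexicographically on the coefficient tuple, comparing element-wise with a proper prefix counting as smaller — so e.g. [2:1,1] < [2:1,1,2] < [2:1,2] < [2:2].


Primitive collections (22):

  P={9,11}:  v_{9} + v_{11} = 0  ⟹  sig = [2:]
  P={0,11}:  v_{0} + v_{11} = v_{2}  ⟹  sig = [2:1]
  P={2,9}:  v_{2} + v_{9} = v_{0}  ⟹  sig = [2:1]
  P={4,9}:  v_{4} + v_{9} = v_{8}  ⟹  sig = [2:1]
  P={8,11}:  v_{8} + v_{11} = v_{4}  ⟹  sig = [2:1]
  P={0,4}:  v_{0} + v_{4} = v_{1} + v_{10}  ⟹  sig = [2:1,1]
  P={2,3}:  v_{2} + v_{3} = v_{5} + v_{6}  ⟹  sig = [2:1,1]
  P={2,8}:  v_{2} + v_{8} = v_{1} + v_{10}  ⟹  sig = [2:1,1]
  P={0,3}:  v_{0} + v_{3} = v_{5} + v_{6} + v_{9}  ⟹  sig = [2:1,1,1]
  P={0,8}:  v_{0} + v_{8} = v_{1} + v_{9} + v_{10}  ⟹  sig = [2:1,1,1]
  P={2,4}:  v_{2} + v_{4} = v_{1} + v_{10} + v_{11}  ⟹  sig = [2:1,1,1]
  P={7,11}:  v_{7} + v_{11} = v_{0} + v_{1} + v_{6}  ⟹  sig = [2:1,1,1]
  P={4,7}:  v_{4} + v_{7} = 2·v_{1} + v_{6} + v_{9} + v_{10}  ⟹  sig = [2:1,1,1,2]
  P={2,7}:  v_{2} + v_{7} = 2·v_{0} + v_{1} + v_{6}  ⟹  sig = [2:1,1,2]
  P={3,7}:  v_{3} + v_{7} = v_{1} + v_{5} + 2·v_{6} + 2·v_{9}  ⟹  sig = [2:1,1,2,2]
  P={7,8}:  v_{7} + v_{8} = 2·v_{1} + v_{6} + 2·v_{9} + v_{10}  ⟹  sig = [2:1,1,2,2]
  P={1,3,10}:  v_{1} + v_{3} + v_{10} = 0  ⟹  sig = [3:]
  P={5,6,8}:  v_{5} + v_{6} + v_{8} = 0  ⟹  sig = [3:]
  P={4,5,6}:  v_{4} + v_{5} + v_{6} = v_{11}  ⟹  sig = [3:1]
  P={5,7,10}:  v_{5} + v_{7} + v_{10} = 2·v_{0}  ⟹  sig = [3:2]
  P={0,1,6,9}:  v_{0} + v_{1} + v_{6} + v_{9} = v_{7}  ⟹  sig = [4:1]
  P={1,5,6,10}:  v_{1} + v_{5} + v_{6} + v_{10} = v_{2}  ⟹  sig = [4:1]

Sorted signature multiset PRS(X):
    [2:]
    [2:1]
    [2:1]
    [2:1]
    [2:1]
    [2:1,1]
    [2:1,1]
    [2:1,1]
    [2:1,1,1]
    [2:1,1,1]
    [2:1,1,1]
    [2:1,1,1]
    [2:1,1,1,2]
    [2:1,1,2]
    [2:1,1,2,2]
    [2:1,1,2,2]
    [3:]
    [3:]
    [3:1]
    [3:2]
    [4:1]
    [4:1]


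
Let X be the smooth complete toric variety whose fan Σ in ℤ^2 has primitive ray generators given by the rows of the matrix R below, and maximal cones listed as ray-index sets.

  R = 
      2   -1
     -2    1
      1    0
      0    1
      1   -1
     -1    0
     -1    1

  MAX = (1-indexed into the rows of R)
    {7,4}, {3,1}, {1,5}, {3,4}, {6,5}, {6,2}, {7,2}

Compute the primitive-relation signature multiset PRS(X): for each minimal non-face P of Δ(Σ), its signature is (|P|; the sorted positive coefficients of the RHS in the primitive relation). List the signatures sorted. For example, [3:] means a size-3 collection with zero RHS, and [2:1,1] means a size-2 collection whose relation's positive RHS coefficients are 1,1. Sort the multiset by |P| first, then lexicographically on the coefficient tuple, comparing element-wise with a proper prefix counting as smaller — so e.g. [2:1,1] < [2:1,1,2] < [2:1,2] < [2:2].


Primitive collections (14):

  P = {1,2}:  v_{1} + v_{2} = 0 ; sig = [2:]
  P = {3,6}:  v_{3} + v_{6} = 0 ; sig = [2:]
  P = {5,7}:  v_{5} + v_{7} = 0 ; sig = [2:]
  P = {1,6}:  v_{1} + v_{6} = v_{5} ; sig = [2:1]
  P = {1,7}:  v_{1} + v_{7} = v_{3} ; sig = [2:1]
  P = {2,3}:  v_{2} + v_{3} = v_{7} ; sig = [2:1]
  P = {2,5}:  v_{2} + v_{5} = v_{6} ; sig = [2:1]
  P = {3,5}:  v_{3} + v_{5} = v_{1} ; sig = [2:1]
  P = {3,7}:  v_{3} + v_{7} = v_{4} ; sig = [2:1]
  P = {4,5}:  v_{4} + v_{5} = v_{3} ; sig = [2:1]
  P = {4,6}:  v_{4} + v_{6} = v_{7} ; sig = [2:1]
  P = {6,7}:  v_{6} + v_{7} = v_{2} ; sig = [2:1]
  P = {1,4}:  v_{1} + v_{4} = 2·v_{3} ; sig = [2:2]
  P = {2,4}:  v_{2} + v_{4} = 2·v_{7} ; sig = [2:2]

so the primitive-relation signature multiset is
[[2:], [2:], [2:], [2:1], [2:1], [2:1], [2:1], [2:1], [2:1], [2:1], [2:1], [2:1], [2:2], [2:2]]


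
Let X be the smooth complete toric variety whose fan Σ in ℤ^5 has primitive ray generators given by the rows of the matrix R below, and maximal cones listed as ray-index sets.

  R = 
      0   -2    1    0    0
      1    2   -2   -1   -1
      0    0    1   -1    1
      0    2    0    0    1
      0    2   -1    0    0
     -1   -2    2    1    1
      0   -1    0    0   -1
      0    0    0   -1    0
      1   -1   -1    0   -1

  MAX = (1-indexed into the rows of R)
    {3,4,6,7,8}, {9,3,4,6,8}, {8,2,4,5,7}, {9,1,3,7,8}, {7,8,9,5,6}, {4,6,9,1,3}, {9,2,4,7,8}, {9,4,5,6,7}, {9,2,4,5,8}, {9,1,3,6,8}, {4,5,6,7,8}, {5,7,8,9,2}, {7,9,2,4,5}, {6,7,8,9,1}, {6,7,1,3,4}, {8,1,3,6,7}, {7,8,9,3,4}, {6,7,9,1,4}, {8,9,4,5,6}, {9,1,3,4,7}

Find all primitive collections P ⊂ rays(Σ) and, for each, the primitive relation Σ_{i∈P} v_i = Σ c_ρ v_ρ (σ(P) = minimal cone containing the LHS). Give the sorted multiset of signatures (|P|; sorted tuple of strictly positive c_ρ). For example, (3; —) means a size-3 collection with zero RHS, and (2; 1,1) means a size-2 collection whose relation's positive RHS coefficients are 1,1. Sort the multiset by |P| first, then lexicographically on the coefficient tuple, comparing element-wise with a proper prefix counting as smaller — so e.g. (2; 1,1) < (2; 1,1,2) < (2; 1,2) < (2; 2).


Minimal non-faces — 9 found among 9 rays, 20 max cones:

  • {1,5}:  v_{1} + v_{5} = 0  so sig = (2; —)
  • {2,6}:  v_{2} + v_{6} = 0  so sig = (2; —)
  • {3,5}:  v_{3} + v_{5} = v_{4} + v_{8}  so sig = (2; 1,1)
  • {1,2}:  v_{1} + v_{2} = v_{4} + v_{7} + v_{8} + v_{9}  so sig = (2; 1,1,1,1)
  • {2,3}:  v_{2} + v_{3} = 2·v_{4} + v_{7} + 2·v_{8} + v_{9}  so sig = (2; 1,1,2,2)
  • {1,4,8}:  v_{1} + v_{4} + v_{8} = v_{3}  so sig = (3; 1)
  • {3,6,7,9}:  v_{3} + v_{6} + v_{7} + v_{9} = 2·v_{1}  so sig = (4; 2)
  • {4,5,7,8,9}:  v_{4} + v_{5} + v_{7} + v_{8} + v_{9} = v_{2}  so sig = (5; 1)
  • {4,6,7,8,9}:  v_{4} + v_{6} + v_{7} + v_{8} + v_{9} = v_{1}  so sig = (5; 1)

Sorted signature multiset PRS(X):
    |P|=2: 5 collections, coeffs (), (), (1,1), (1,1,1,1), (1,1,2,2)
    |P|=3: 1 collection, coeffs (1)
    |P|=4: 1 collection, coeffs (2)
    |P|=5: 2 collections, coeffs (1), (1)


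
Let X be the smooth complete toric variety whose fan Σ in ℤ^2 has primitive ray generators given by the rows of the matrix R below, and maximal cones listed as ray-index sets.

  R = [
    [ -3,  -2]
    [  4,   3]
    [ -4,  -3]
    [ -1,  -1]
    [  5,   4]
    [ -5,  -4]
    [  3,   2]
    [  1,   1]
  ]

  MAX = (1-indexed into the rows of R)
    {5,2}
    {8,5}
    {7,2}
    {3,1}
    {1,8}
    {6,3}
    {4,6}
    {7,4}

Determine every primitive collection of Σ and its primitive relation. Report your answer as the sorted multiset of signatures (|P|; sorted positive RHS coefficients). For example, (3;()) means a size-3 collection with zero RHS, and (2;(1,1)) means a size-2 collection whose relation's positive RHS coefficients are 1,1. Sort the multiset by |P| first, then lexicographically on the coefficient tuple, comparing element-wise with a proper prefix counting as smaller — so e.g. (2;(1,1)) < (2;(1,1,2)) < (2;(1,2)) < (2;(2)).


Primitive collections (20):

  P={1,7}:  v_{1} + v_{7} = 0 — sig = (2;())
  P={2,3}:  v_{2} + v_{3} = 0 — sig = (2;())
  P={4,8}:  v_{4} + v_{8} = 0 — sig = (2;())
  P={5,6}:  v_{5} + v_{6} = 0 — sig = (2;())
  P={1,2}:  v_{1} + v_{2} = v_{8} — sig = (2;(1))
  P={1,4}:  v_{1} + v_{4} = v_{3} — sig = (2;(1))
  P={2,4}:  v_{2} + v_{4} = v_{7} — sig = (2;(1))
  P={2,6}:  v_{2} + v_{6} = v_{4} — sig = (2;(1))
  P={2,8}:  v_{2} + v_{8} = v_{5} — sig = (2;(1))
  P={3,4}:  v_{3} + v_{4} = v_{6} — sig = (2;(1))
  P={3,5}:  v_{3} + v_{5} = v_{8} — sig = (2;(1))
  P={3,7}:  v_{3} + v_{7} = v_{4} — sig = (2;(1))
  P={3,8}:  v_{3} + v_{8} = v_{1} — sig = (2;(1))
  P={4,5}:  v_{4} + v_{5} = v_{2} — sig = (2;(1))
  P={6,8}:  v_{6} + v_{8} = v_{3} — sig = (2;(1))
  P={7,8}:  v_{7} + v_{8} = v_{2} — sig = (2;(1))
  P={1,5}:  v_{1} + v_{5} = 2·v_{8} — sig = (2;(2))
  P={1,6}:  v_{1} + v_{6} = 2·v_{3} — sig = (2;(2))
  P={5,7}:  v_{5} + v_{7} = 2·v_{2} — sig = (2;(2))
  P={6,7}:  v_{6} + v_{7} = 2·v_{4} — sig = (2;(2))

Hence PRS(X_Σ) =
{ (2;()) ×4,  (2;(1)) ×12,  (2;(2)) ×4 }


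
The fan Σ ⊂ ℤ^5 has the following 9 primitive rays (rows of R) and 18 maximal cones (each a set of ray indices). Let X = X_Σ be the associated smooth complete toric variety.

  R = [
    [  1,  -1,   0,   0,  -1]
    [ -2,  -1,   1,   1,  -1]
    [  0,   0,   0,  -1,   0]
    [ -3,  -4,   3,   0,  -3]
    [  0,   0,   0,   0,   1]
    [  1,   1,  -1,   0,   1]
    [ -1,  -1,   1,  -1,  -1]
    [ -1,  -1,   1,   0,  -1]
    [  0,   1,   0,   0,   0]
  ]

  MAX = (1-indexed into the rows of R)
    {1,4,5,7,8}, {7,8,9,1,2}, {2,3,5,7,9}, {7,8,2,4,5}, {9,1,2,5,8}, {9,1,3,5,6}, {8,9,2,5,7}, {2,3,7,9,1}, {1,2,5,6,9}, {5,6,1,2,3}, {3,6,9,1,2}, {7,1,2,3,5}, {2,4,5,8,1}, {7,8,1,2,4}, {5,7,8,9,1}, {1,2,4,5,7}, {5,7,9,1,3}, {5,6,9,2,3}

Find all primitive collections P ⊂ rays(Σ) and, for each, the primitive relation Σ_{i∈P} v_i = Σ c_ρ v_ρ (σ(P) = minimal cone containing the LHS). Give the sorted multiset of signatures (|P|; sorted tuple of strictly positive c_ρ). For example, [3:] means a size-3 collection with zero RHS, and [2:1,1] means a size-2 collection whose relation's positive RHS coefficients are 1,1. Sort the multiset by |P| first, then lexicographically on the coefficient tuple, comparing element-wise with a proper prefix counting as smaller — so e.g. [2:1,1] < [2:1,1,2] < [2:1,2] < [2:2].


The 9 primitive collections of Σ (r=9, n=5):

  P={6,8}:  v_{6} + v_{8} = 0 ; sig = [2:]
  P={3,8}:  v_{3} + v_{8} = v_{7} ; sig = [2:1]
  P={6,7}:  v_{6} + v_{7} = v_{3} ; sig = [2:1]
  P={4,6}:  v_{4} + v_{6} = v_{1} + v_{2} + v_{5} + v_{7} ; sig = [2:1,1,1,1]
  P={3,4}:  v_{3} + v_{4} = v_{1} + v_{2} + v_{5} + 2·v_{7} ; sig = [2:1,1,1,2]
  P={4,9}:  v_{4} + v_{9} = 3·v_{8} ; sig = [2:3]
  P={1,2,3,5,9}:  v_{1} + v_{2} + v_{3} + v_{5} + v_{9} = v_{8} ; sig = [5:1]
  P={1,2,5,7,8}:  v_{1} + v_{2} + v_{5} + v_{7} + v_{8} = v_{4} ; sig = [5:1]
  P={1,2,5,7,9}:  v_{1} + v_{2} + v_{5} + v_{7} + v_{9} = 2·v_{8} ; sig = [5:2]

Signatures (|P|; sorted positive RHS coefficients), sorted:
{ [2:],  [2:1] ×2,  [2:1,1,1,1],  [2:1,1,1,2],  [2:3],  [5:1] ×2,  [5:2] }
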